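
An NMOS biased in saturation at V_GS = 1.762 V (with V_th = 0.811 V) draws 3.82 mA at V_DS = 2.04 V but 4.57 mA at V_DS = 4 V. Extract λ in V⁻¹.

With V_GS fixed, I_D ∝ (1 + λ V_DS) in saturation, so I_D2/I_D1 = (1 + λ V_DS2)/(1 + λ V_DS1).
4.57/3.82 = 1.196 = (1 + 4 λ)/(1 + 2.04 λ).
Solving: λ (I_D1 V_DS2 − I_D2 V_DS1) = I_D2 − I_D1, so λ = (4.57 − 3.82) / (3.82 × 4 − 4.57 × 2.04) = 0.75 / 5.96 = 0.126 V⁻¹.

λ = 0.126 V⁻¹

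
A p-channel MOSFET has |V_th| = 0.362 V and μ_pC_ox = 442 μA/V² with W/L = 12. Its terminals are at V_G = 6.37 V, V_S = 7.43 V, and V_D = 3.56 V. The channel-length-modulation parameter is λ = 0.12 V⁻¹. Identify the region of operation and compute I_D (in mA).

Saturation; I_D = 1.89 mA

V_SG = V_S − V_G = 7.43 − 6.37 = 1.06 V; V_SD = V_S − V_D = 7.43 − 3.56 = 3.87 V.
k_p = μ_pC_ox · (W/L) = 5.304 mA/V².
V_ov = V_SG − |V_th| = 1.06 − 0.362 = 0.698 V.
Since V_SD = 3.87 V ≥ V_ov = 0.698 V, the device is in saturation.
I_D = ½ k_p V_ov² (1 + λ V_SD) = 0.5 × 5.304 × 0.698² × (1 + 0.12 × 3.87) = 1.89 mA.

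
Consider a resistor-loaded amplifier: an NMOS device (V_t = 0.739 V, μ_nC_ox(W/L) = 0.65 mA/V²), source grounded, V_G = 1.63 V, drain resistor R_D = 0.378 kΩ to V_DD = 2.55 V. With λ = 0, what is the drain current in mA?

V_GS = V_G = 1.63 V, so V_ov = 1.63 − 0.739 = 0.891 V.
Assume saturation: I_D = ½ k_n V_ov² = 0.5 × 0.65 × 0.891² = 0.258 mA, giving V_DS = V_DD − I_D R_D = 2.55 − 0.258 × 0.378 = 2.45 V.
V_DS = 2.45 V ≥ V_ov = 0.891 V, confirming saturation.

I_D = 0.258 mA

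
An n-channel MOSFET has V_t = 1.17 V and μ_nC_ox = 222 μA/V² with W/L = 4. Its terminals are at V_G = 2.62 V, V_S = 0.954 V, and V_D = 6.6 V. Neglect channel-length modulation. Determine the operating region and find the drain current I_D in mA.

V_GS = V_G − V_S = 2.62 − 0.954 = 1.67 V; V_DS = V_D − V_S = 6.6 − 0.954 = 5.65 V.
k_n = μ_nC_ox · (W/L) = 0.888 mA/V².
V_ov = V_GS − V_t = 1.67 − 1.17 = 0.496 V.
Since V_DS = 5.65 V ≥ V_ov = 0.496 V, the device is in saturation.
I_D = ½ k_n V_ov² = 0.5 × 0.888 × 0.496² = 0.109 mA.

Saturation; I_D = 0.109 mA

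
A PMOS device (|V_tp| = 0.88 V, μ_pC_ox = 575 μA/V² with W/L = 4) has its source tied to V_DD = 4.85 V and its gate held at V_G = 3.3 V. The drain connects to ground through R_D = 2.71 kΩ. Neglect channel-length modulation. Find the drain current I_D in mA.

I_D = 0.516 mA

V_SG = V_DD − V_G = 4.85 − 3.3 = 1.55 V, so V_ov = 1.55 − 0.88 = 0.67 V.
k_p = μ_pC_ox · (W/L) = 2.3 mA/V².
Assume saturation: I_D = ½ k_p V_ov² = 0.5 × 2.3 × 0.67² = 0.516 mA, giving V_SD = V_DD − I_D R_D = 4.85 − 0.516 × 2.71 = 3.45 V.
V_SD = 3.45 V ≥ V_ov = 0.67 V, confirming saturation.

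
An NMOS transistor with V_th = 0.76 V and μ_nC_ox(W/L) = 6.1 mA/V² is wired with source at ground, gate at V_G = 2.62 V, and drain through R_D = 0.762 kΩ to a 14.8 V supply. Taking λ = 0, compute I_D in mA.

I_D = 10.6 mA

V_GS = V_G = 2.62 V, so V_ov = 2.62 − 0.76 = 1.86 V.
Assume saturation: I_D = ½ k_n V_ov² = 0.5 × 6.1 × 1.86² = 10.6 mA, giving V_DS = V_DD − I_D R_D = 14.8 − 10.6 × 0.762 = 6.76 V.
V_DS = 6.76 V ≥ V_ov = 1.86 V, confirming saturation.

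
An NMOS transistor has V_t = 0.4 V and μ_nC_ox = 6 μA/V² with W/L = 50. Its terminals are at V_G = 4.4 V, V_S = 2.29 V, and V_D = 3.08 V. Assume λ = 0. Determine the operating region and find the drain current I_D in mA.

V_GS = V_G − V_S = 4.4 − 2.29 = 2.11 V; V_DS = V_D − V_S = 3.08 − 2.29 = 0.79 V.
k_n = μ_nC_ox · (W/L) = 0.3 mA/V².
V_ov = V_GS − V_t = 2.11 − 0.4 = 1.71 V.
Since V_DS = 0.79 V < V_ov = 1.71 V, the device is in the triode region.
I_D = k_n [V_ov · V_DS − ½ V_DS²] = 0.3 × [1.71 × 0.79 − 0.5 × 0.79²] = 0.312 mA.

Triode; I_D = 0.312 mA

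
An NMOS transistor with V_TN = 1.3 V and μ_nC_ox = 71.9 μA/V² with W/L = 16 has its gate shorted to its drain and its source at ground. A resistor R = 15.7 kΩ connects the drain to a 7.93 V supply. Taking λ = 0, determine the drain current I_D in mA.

I_D = 0.371 mA

With gate tied to drain, V_GS = V_DS ≥ V_GS − V_TN, so the device is in saturation.
k_n = μ_nC_ox · (W/L) = 1.15 mA/V².
KCL at the drain: ½ k_n (V_GS − V_TN)² = (V_DD − V_GS)/R.
Let x = V_GS − 1.3. Then 9.03 x² + x − 6.63 = 0, giving x = 0.803 V (positive root), so V_GS = 2.1 V.
I_D = (V_DD − V_GS)/R = (7.93 − 2.1) / 15.7 = 0.371 mA.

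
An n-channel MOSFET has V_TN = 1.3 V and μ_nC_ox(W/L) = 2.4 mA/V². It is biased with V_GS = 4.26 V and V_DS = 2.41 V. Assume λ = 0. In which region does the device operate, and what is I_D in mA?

Triode; I_D = 10.2 mA

V_ov = V_GS − V_TN = 4.26 − 1.3 = 2.96 V.
Since V_DS = 2.41 V < V_ov = 2.96 V, the device is in the triode region.
I_D = k_n [V_ov · V_DS − ½ V_DS²] = 2.4 × [2.96 × 2.41 − 0.5 × 2.41²] = 10.2 mA.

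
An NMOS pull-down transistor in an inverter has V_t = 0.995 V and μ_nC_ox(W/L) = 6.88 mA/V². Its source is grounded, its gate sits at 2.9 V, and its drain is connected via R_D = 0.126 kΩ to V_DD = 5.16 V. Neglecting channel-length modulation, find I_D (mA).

I_D = 12.5 mA

V_GS = V_G = 2.9 V, so V_ov = 2.9 − 0.995 = 1.9 V.
Assume saturation: I_D = ½ k_n V_ov² = 0.5 × 6.88 × 1.9² = 12.5 mA, giving V_DS = V_DD − I_D R_D = 5.16 − 12.5 × 0.126 = 3.59 V.
V_DS = 3.59 V ≥ V_ov = 1.9 V, confirming saturation.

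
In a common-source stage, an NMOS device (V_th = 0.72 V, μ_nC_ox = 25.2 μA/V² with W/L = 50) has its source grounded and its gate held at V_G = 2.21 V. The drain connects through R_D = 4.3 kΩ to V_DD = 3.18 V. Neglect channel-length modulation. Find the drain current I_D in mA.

V_GS = V_G = 2.21 V, so V_ov = 2.21 − 0.72 = 1.49 V.
k_n = μ_nC_ox · (W/L) = 1.26 mA/V².
Assume saturation: I_D = ½ k_n V_ov² = 0.5 × 1.26 × 1.49² = 1.4 mA, giving V_DS = V_DD − I_D R_D = 3.18 − 1.4 × 4.3 = -2.83 V.
But -2.83 V < V_ov = 1.49 V, so the device is actually in triode.
In triode I_D = k_n[V_ov V_DS − ½ V_DS²] and I_D = (V_DD − V_DS)/R_D. Equating: 2.71 V_DS² − 9.073 V_DS + 3.18 = 0, giving V_DS = 0.398 V (the root below V_ov).
I_D = (3.18 − 0.398) / 4.3 = 0.647 mA.

I_D = 0.647 mA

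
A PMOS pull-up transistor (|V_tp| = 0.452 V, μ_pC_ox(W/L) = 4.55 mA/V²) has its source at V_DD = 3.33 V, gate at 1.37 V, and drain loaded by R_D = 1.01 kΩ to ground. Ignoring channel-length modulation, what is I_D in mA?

I_D = 2.81 mA

V_SG = V_DD − V_G = 3.33 − 1.37 = 1.96 V, so V_ov = 1.96 − 0.452 = 1.51 V.
Assume saturation: I_D = ½ k_p V_ov² = 0.5 × 4.55 × 1.51² = 5.17 mA, giving V_SD = V_DD − I_D R_D = 3.33 − 5.17 × 1.01 = -1.9 V.
But -1.9 V < V_ov = 1.51 V, so the device is actually in triode.
In triode I_D = k_p[V_ov V_SD − ½ V_SD²] and I_D = (V_DD − V_SD)/R_D. Equating: 2.3 V_SD² − 7.93 V_SD + 3.33 = 0, giving V_SD = 0.489 V (the root below V_ov).
I_D = (3.33 − 0.489) / 1.01 = 2.81 mA.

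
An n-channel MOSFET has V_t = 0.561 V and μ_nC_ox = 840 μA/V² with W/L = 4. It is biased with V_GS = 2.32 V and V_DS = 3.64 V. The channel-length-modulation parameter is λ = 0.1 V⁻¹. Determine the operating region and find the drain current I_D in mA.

k_n = μ_nC_ox · (W/L) = 3.36 mA/V².
V_ov = V_GS − V_t = 2.32 − 0.561 = 1.76 V.
Since V_DS = 3.64 V ≥ V_ov = 1.76 V, the device is in saturation.
I_D = ½ k_n V_ov² (1 + λ V_DS) = 0.5 × 3.36 × 1.76² × (1 + 0.1 × 3.64) = 7.09 mA.

Saturation; I_D = 7.09 mA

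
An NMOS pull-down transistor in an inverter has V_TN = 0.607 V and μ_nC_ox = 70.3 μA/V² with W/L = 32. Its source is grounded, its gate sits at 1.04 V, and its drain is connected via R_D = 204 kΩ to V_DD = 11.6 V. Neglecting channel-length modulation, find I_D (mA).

V_GS = V_G = 1.04 V, so V_ov = 1.04 − 0.607 = 0.433 V.
k_n = μ_nC_ox · (W/L) = 2.25 mA/V².
Assume saturation: I_D = ½ k_n V_ov² = 0.5 × 2.25 × 0.433² = 0.211 mA, giving V_DS = V_DD − I_D R_D = 11.6 − 0.211 × 204 = -31.4 V.
But -31.4 V < V_ov = 0.433 V, so the device is actually in triode.
In triode I_D = k_n[V_ov V_DS − ½ V_DS²] and I_D = (V_DD − V_DS)/R_D. Equating: 229 V_DS² − 199.7 V_DS + 11.6 = 0, giving V_DS = 0.0626 V (the root below V_ov).
I_D = (11.6 − 0.0626) / 204 = 0.0566 mA.

I_D = 0.0566 mA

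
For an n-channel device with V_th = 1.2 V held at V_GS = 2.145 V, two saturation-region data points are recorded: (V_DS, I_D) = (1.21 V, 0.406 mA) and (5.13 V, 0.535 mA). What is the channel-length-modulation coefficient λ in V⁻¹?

λ = 0.0899 V⁻¹

With V_GS fixed, I_D ∝ (1 + λ V_DS) in saturation, so I_D2/I_D1 = (1 + λ V_DS2)/(1 + λ V_DS1).
0.535/0.406 = 1.318 = (1 + 5.13 λ)/(1 + 1.21 λ).
Solving: λ (I_D1 V_DS2 − I_D2 V_DS1) = I_D2 − I_D1, so λ = (0.535 − 0.406) / (0.406 × 5.13 − 0.535 × 1.21) = 0.129 / 1.44 = 0.0899 V⁻¹.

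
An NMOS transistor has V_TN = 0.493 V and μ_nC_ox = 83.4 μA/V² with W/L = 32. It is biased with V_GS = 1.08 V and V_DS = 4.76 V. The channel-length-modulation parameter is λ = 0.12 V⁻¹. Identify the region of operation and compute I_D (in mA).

Saturation; I_D = 0.722 mA

k_n = μ_nC_ox · (W/L) = 2.669 mA/V².
V_ov = V_GS − V_TN = 1.08 − 0.493 = 0.587 V.
Since V_DS = 4.76 V ≥ V_ov = 0.587 V, the device is in saturation.
I_D = ½ k_n V_ov² (1 + λ V_DS) = 0.5 × 2.669 × 0.587² × (1 + 0.12 × 4.76) = 0.722 mA.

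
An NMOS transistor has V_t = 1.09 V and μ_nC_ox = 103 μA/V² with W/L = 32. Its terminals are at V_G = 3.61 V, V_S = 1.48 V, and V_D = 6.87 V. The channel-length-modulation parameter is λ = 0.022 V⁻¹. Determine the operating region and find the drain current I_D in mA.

V_GS = V_G − V_S = 3.61 − 1.48 = 2.13 V; V_DS = V_D − V_S = 6.87 − 1.48 = 5.39 V.
k_n = μ_nC_ox · (W/L) = 3.296 mA/V².
V_ov = V_GS − V_t = 2.13 − 1.09 = 1.04 V.
Since V_DS = 5.39 V ≥ V_ov = 1.04 V, the device is in saturation.
I_D = ½ k_n V_ov² (1 + λ V_DS) = 0.5 × 3.296 × 1.04² × (1 + 0.022 × 5.39) = 1.99 mA.

Saturation; I_D = 1.99 mA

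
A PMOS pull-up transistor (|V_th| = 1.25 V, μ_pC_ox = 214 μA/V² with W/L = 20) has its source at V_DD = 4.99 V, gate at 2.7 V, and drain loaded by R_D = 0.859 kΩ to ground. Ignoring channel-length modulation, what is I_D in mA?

I_D = 2.31 mA

V_SG = V_DD − V_G = 4.99 − 2.7 = 2.29 V, so V_ov = 2.29 − 1.25 = 1.04 V.
k_p = μ_pC_ox · (W/L) = 4.28 mA/V².
Assume saturation: I_D = ½ k_p V_ov² = 0.5 × 4.28 × 1.04² = 2.31 mA, giving V_SD = V_DD − I_D R_D = 4.99 − 2.31 × 0.859 = 3 V.
V_SD = 3 V ≥ V_ov = 1.04 V, confirming saturation.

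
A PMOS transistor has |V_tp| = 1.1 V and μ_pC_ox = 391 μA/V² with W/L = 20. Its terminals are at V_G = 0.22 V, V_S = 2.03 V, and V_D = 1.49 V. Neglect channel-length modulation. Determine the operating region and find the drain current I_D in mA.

Triode; I_D = 1.86 mA

V_SG = V_S − V_G = 2.03 − 0.22 = 1.81 V; V_SD = V_S − V_D = 2.03 − 1.49 = 0.54 V.
k_p = μ_pC_ox · (W/L) = 7.82 mA/V².
V_ov = V_SG − |V_tp| = 1.81 − 1.1 = 0.71 V.
Since V_SD = 0.54 V < V_ov = 0.71 V, the device is in the triode region.
I_D = k_p [V_ov · V_SD − ½ V_SD²] = 7.82 × [0.71 × 0.54 − 0.5 × 0.54²] = 1.86 mA.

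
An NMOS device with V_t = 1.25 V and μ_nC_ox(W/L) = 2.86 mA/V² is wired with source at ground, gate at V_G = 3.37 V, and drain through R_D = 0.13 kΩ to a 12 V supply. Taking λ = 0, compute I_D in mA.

I_D = 6.43 mA

V_GS = V_G = 3.37 V, so V_ov = 3.37 − 1.25 = 2.12 V.
Assume saturation: I_D = ½ k_n V_ov² = 0.5 × 2.86 × 2.12² = 6.43 mA, giving V_DS = V_DD − I_D R_D = 12 − 6.43 × 0.13 = 11.2 V.
V_DS = 11.2 V ≥ V_ov = 2.12 V, confirming saturation.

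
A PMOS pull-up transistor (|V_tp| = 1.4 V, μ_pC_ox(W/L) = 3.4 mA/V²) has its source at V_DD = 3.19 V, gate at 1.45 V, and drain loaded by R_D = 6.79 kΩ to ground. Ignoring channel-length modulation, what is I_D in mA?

I_D = 0.197 mA

V_SG = V_DD − V_G = 3.19 − 1.45 = 1.74 V, so V_ov = 1.74 − 1.4 = 0.34 V.
Assume saturation: I_D = ½ k_p V_ov² = 0.5 × 3.4 × 0.34² = 0.197 mA, giving V_SD = V_DD − I_D R_D = 3.19 − 0.197 × 6.79 = 1.86 V.
V_SD = 1.86 V ≥ V_ov = 0.34 V, confirming saturation.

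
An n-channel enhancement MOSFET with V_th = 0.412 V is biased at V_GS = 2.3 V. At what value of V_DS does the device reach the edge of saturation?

The boundary between triode and saturation is V_DS = V_GS − V_th = V_ov.
V_ov = 2.3 − 0.412 = 1.89 V.

V_DS,sat = 1.89 V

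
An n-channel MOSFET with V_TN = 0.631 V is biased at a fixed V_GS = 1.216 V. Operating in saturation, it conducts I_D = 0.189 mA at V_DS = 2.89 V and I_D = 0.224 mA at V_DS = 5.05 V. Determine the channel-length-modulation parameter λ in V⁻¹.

With V_GS fixed, I_D ∝ (1 + λ V_DS) in saturation, so I_D2/I_D1 = (1 + λ V_DS2)/(1 + λ V_DS1).
0.224/0.189 = 1.185 = (1 + 5.05 λ)/(1 + 2.89 λ).
Solving: λ (I_D1 V_DS2 − I_D2 V_DS1) = I_D2 − I_D1, so λ = (0.224 − 0.189) / (0.189 × 5.05 − 0.224 × 2.89) = 0.035 / 0.307 = 0.114 V⁻¹.

λ = 0.114 V⁻¹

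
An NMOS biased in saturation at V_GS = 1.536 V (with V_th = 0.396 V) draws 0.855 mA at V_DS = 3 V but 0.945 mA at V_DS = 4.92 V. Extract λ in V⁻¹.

With V_GS fixed, I_D ∝ (1 + λ V_DS) in saturation, so I_D2/I_D1 = (1 + λ V_DS2)/(1 + λ V_DS1).
0.945/0.855 = 1.105 = (1 + 4.92 λ)/(1 + 3 λ).
Solving: λ (I_D1 V_DS2 − I_D2 V_DS1) = I_D2 − I_D1, so λ = (0.945 − 0.855) / (0.855 × 4.92 − 0.945 × 3) = 0.09 / 1.37 = 0.0656 V⁻¹.

λ = 0.0656 V⁻¹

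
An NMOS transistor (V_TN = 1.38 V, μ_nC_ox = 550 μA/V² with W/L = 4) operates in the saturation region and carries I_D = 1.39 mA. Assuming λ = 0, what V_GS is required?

k_n = μ_nC_ox · (W/L) = 2.2 mA/V².
In saturation I_D = ½ k_n (V_GS − V_TN)², so V_GS − V_TN = √(2 I_D / k_n) = √(2 × 1.39 / 2.2) = 1.12 V.
V_GS = 1.38 + 1.12 = 2.5 V.

V_GS = 2.50 V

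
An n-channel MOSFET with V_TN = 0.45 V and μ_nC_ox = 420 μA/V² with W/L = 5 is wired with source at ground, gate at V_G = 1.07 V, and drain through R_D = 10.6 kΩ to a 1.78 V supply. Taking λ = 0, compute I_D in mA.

V_GS = V_G = 1.07 V, so V_ov = 1.07 − 0.45 = 0.62 V.
k_n = μ_nC_ox · (W/L) = 2.1 mA/V².
Assume saturation: I_D = ½ k_n V_ov² = 0.5 × 2.1 × 0.62² = 0.404 mA, giving V_DS = V_DD − I_D R_D = 1.78 − 0.404 × 10.6 = -2.5 V.
But -2.5 V < V_ov = 0.62 V, so the device is actually in triode.
In triode I_D = k_n[V_ov V_DS − ½ V_DS²] and I_D = (V_DD − V_DS)/R_D. Equating: 11.1 V_DS² − 14.8 V_DS + 1.78 = 0, giving V_DS = 0.134 V (the root below V_ov).
I_D = (1.78 − 0.134) / 10.6 = 0.155 mA.

I_D = 0.155 mA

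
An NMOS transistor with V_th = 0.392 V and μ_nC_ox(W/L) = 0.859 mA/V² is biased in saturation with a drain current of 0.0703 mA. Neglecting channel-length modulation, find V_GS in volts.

In saturation I_D = ½ k_n (V_GS − V_th)², so V_GS − V_th = √(2 I_D / k_n) = √(2 × 0.0703 / 0.859) = 0.405 V.
V_GS = 0.392 + 0.405 = 0.797 V.

V_GS = 0.797 V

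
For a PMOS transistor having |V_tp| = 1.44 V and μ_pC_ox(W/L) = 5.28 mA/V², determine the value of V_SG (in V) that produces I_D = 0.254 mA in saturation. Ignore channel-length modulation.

In saturation I_D = ½ k_p (V_SG − |V_tp|)², so V_SG − |V_tp| = √(2 I_D / k_p) = √(2 × 0.254 / 5.28) = 0.31 V.
V_SG = 1.44 + 0.31 = 1.75 V.

V_SG = 1.75 V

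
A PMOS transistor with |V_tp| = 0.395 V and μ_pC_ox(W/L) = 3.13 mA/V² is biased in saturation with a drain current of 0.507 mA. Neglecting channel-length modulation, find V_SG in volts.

V_SG = 0.964 V

In saturation I_D = ½ k_p (V_SG − |V_tp|)², so V_SG − |V_tp| = √(2 I_D / k_p) = √(2 × 0.507 / 3.13) = 0.569 V.
V_SG = 0.395 + 0.569 = 0.964 V.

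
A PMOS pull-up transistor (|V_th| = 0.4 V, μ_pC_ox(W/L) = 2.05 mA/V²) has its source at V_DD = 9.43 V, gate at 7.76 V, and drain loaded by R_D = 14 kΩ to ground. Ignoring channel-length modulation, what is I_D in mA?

V_SG = V_DD − V_G = 9.43 − 7.76 = 1.67 V, so V_ov = 1.67 − 0.4 = 1.27 V.
Assume saturation: I_D = ½ k_p V_ov² = 0.5 × 2.05 × 1.27² = 1.65 mA, giving V_SD = V_DD − I_D R_D = 9.43 − 1.65 × 14 = -13.7 V.
But -13.7 V < V_ov = 1.27 V, so the device is actually in triode.
In triode I_D = k_p[V_ov V_SD − ½ V_SD²] and I_D = (V_DD − V_SD)/R_D. Equating: 14.3 V_SD² − 37.45 V_SD + 9.43 = 0, giving V_SD = 0.282 V (the root below V_ov).
I_D = (9.43 − 0.282) / 14 = 0.653 mA.

I_D = 0.653 mA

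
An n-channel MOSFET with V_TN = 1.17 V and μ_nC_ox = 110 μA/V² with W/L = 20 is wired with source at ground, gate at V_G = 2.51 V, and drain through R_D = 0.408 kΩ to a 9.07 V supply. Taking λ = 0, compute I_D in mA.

I_D = 1.98 mA

V_GS = V_G = 2.51 V, so V_ov = 2.51 − 1.17 = 1.34 V.
k_n = μ_nC_ox · (W/L) = 2.2 mA/V².
Assume saturation: I_D = ½ k_n V_ov² = 0.5 × 2.2 × 1.34² = 1.98 mA, giving V_DS = V_DD − I_D R_D = 9.07 − 1.98 × 0.408 = 8.26 V.
V_DS = 8.26 V ≥ V_ov = 1.34 V, confirming saturation.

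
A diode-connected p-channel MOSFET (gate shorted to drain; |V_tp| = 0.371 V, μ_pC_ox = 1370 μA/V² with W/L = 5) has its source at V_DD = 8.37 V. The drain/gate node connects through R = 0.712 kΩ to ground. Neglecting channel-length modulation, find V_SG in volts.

V_SG = 1.99 V

With gate tied to drain, V_SG = V_SD ≥ V_SG − |V_tp|, so the device is in saturation.
k_p = μ_pC_ox · (W/L) = 6.85 mA/V².
KCL at the drain: ½ k_p (V_SG − |V_tp|)² = (V_DD − V_SG)/R.
Let x = V_SG − 0.371. Then 2.44 x² + x − 7.999 = 0, giving x = 1.62 V (positive root), so V_SG = 1.99 V.
I_D = (V_DD − V_SG)/R = (8.37 − 1.99) / 0.712 = 8.96 mA.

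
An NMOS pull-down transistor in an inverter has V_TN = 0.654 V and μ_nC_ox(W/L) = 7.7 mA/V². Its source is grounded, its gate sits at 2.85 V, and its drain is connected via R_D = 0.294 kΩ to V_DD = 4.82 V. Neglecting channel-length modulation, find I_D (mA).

I_D = 13.0 mA

V_GS = V_G = 2.85 V, so V_ov = 2.85 − 0.654 = 2.2 V.
Assume saturation: I_D = ½ k_n V_ov² = 0.5 × 7.7 × 2.2² = 18.6 mA, giving V_DS = V_DD − I_D R_D = 4.82 − 18.6 × 0.294 = -0.638 V.
But -0.638 V < V_ov = 2.2 V, so the device is actually in triode.
In triode I_D = k_n[V_ov V_DS − ½ V_DS²] and I_D = (V_DD − V_DS)/R_D. Equating: 1.13 V_DS² − 5.971 V_DS + 4.82 = 0, giving V_DS = 0.995 V (the root below V_ov).
I_D = (4.82 − 0.995) / 0.294 = 13 mA.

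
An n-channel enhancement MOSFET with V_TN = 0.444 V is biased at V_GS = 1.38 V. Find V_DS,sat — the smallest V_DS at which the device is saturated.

The boundary between triode and saturation is V_DS = V_GS − V_TN = V_ov.
V_ov = 1.38 − 0.444 = 0.936 V.

V_DS,sat = 0.936 V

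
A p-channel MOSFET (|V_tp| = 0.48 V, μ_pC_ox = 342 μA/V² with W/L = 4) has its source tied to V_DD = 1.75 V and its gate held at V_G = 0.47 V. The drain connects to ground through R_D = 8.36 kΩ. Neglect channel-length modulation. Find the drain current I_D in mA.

I_D = 0.186 mA

V_SG = V_DD − V_G = 1.75 − 0.47 = 1.28 V, so V_ov = 1.28 − 0.48 = 0.8 V.
k_p = μ_pC_ox · (W/L) = 1.368 mA/V².
Assume saturation: I_D = ½ k_p V_ov² = 0.5 × 1.368 × 0.8² = 0.438 mA, giving V_SD = V_DD − I_D R_D = 1.75 − 0.438 × 8.36 = -1.91 V.
But -1.91 V < V_ov = 0.8 V, so the device is actually in triode.
In triode I_D = k_p[V_ov V_SD − ½ V_SD²] and I_D = (V_DD − V_SD)/R_D. Equating: 5.72 V_SD² − 10.15 V_SD + 1.75 = 0, giving V_SD = 0.194 V (the root below V_ov).
I_D = (1.75 − 0.194) / 8.36 = 0.186 mA.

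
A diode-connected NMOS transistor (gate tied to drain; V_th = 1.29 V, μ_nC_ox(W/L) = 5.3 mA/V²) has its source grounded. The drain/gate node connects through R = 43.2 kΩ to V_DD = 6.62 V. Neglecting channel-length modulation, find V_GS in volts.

V_GS = 1.50 V

With gate tied to drain, V_GS = V_DS ≥ V_GS − V_th, so the device is in saturation.
KCL at the drain: ½ k_n (V_GS − V_th)² = (V_DD − V_GS)/R.
Let x = V_GS − 1.29. Then 114 x² + x − 5.33 = 0, giving x = 0.211 V (positive root), so V_GS = 1.5 V.
I_D = (V_DD − V_GS)/R = (6.62 − 1.5) / 43.2 = 0.118 mA.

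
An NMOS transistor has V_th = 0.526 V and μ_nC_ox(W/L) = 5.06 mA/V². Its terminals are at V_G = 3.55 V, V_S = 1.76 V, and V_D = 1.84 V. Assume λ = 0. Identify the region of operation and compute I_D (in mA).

V_GS = V_G − V_S = 3.55 − 1.76 = 1.79 V; V_DS = V_D − V_S = 1.84 − 1.76 = 0.08 V.
V_ov = V_GS − V_th = 1.79 − 0.526 = 1.26 V.
Since V_DS = 0.08 V < V_ov = 1.26 V, the device is in the triode region.
I_D = k_n [V_ov · V_DS − ½ V_DS²] = 5.06 × [1.26 × 0.08 − 0.5 × 0.08²] = 0.495 mA.

Triode; I_D = 0.495 mA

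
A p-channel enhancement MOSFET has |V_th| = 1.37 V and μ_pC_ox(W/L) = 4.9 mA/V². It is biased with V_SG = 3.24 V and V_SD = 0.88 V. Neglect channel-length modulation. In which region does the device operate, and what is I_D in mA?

V_ov = V_SG − |V_th| = 3.24 − 1.37 = 1.87 V.
Since V_SD = 0.88 V < V_ov = 1.87 V, the device is in the triode region.
I_D = k_p [V_ov · V_SD − ½ V_SD²] = 4.9 × [1.87 × 0.88 − 0.5 × 0.88²] = 6.17 mA.

Triode; I_D = 6.17 mA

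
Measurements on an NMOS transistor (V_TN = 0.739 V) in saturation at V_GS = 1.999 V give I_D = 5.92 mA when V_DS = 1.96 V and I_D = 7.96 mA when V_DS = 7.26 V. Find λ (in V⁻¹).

With V_GS fixed, I_D ∝ (1 + λ V_DS) in saturation, so I_D2/I_D1 = (1 + λ V_DS2)/(1 + λ V_DS1).
7.96/5.92 = 1.345 = (1 + 7.26 λ)/(1 + 1.96 λ).
Solving: λ (I_D1 V_DS2 − I_D2 V_DS1) = I_D2 − I_D1, so λ = (7.96 − 5.92) / (5.92 × 7.26 − 7.96 × 1.96) = 2.04 / 27.4 = 0.0745 V⁻¹.

λ = 0.0745 V⁻¹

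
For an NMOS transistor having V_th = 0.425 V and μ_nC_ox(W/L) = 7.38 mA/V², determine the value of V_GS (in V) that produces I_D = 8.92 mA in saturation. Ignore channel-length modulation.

V_GS = 1.98 V

In saturation I_D = ½ k_n (V_GS − V_th)², so V_GS − V_th = √(2 I_D / k_n) = √(2 × 8.92 / 7.38) = 1.55 V.
V_GS = 0.425 + 1.55 = 1.98 V.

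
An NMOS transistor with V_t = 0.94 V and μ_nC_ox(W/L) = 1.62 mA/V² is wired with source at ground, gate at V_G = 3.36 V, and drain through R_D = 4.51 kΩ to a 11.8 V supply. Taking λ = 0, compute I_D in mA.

I_D = 2.45 mA

V_GS = V_G = 3.36 V, so V_ov = 3.36 − 0.94 = 2.42 V.
Assume saturation: I_D = ½ k_n V_ov² = 0.5 × 1.62 × 2.42² = 4.74 mA, giving V_DS = V_DD − I_D R_D = 11.8 − 4.74 × 4.51 = -9.59 V.
But -9.59 V < V_ov = 2.42 V, so the device is actually in triode.
In triode I_D = k_n[V_ov V_DS − ½ V_DS²] and I_D = (V_DD − V_DS)/R_D. Equating: 3.65 V_DS² − 18.68 V_DS + 11.8 = 0, giving V_DS = 0.738 V (the root below V_ov).
I_D = (11.8 − 0.738) / 4.51 = 2.45 mA.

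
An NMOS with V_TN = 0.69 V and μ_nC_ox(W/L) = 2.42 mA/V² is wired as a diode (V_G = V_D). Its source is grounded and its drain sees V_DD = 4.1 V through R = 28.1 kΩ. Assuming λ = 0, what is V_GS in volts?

V_GS = 0.992 V

With gate tied to drain, V_GS = V_DS ≥ V_GS − V_TN, so the device is in saturation.
KCL at the drain: ½ k_n (V_GS − V_TN)² = (V_DD − V_GS)/R.
Let x = V_GS − 0.69. Then 34 x² + x − 3.41 = 0, giving x = 0.302 V (positive root), so V_GS = 0.992 V.
I_D = (V_DD − V_GS)/R = (4.1 − 0.992) / 28.1 = 0.111 mA.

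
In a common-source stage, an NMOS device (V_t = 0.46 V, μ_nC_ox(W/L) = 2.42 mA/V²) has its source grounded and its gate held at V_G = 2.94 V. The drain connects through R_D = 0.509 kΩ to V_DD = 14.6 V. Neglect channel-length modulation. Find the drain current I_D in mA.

I_D = 7.44 mA

V_GS = V_G = 2.94 V, so V_ov = 2.94 − 0.46 = 2.48 V.
Assume saturation: I_D = ½ k_n V_ov² = 0.5 × 2.42 × 2.48² = 7.44 mA, giving V_DS = V_DD − I_D R_D = 14.6 − 7.44 × 0.509 = 10.8 V.
V_DS = 10.8 V ≥ V_ov = 2.48 V, confirming saturation.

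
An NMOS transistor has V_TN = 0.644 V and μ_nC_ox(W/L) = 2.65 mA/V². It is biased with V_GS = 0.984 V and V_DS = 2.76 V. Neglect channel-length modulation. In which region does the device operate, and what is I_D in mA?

V_ov = V_GS − V_TN = 0.984 − 0.644 = 0.34 V.
Since V_DS = 2.76 V ≥ V_ov = 0.34 V, the device is in saturation.
I_D = ½ k_n V_ov² = 0.5 × 2.65 × 0.34² = 0.153 mA.

Saturation; I_D = 0.153 mA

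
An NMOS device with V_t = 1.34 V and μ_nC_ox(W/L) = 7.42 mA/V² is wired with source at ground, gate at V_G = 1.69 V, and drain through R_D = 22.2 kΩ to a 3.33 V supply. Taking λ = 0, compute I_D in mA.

V_GS = V_G = 1.69 V, so V_ov = 1.69 − 1.34 = 0.35 V.
Assume saturation: I_D = ½ k_n V_ov² = 0.5 × 7.42 × 0.35² = 0.454 mA, giving V_DS = V_DD − I_D R_D = 3.33 − 0.454 × 22.2 = -6.76 V.
But -6.76 V < V_ov = 0.35 V, so the device is actually in triode.
In triode I_D = k_n[V_ov V_DS − ½ V_DS²] and I_D = (V_DD − V_DS)/R_D. Equating: 82.4 V_DS² − 58.65 V_DS + 3.33 = 0, giving V_DS = 0.0622 V (the root below V_ov).
I_D = (3.33 − 0.0622) / 22.2 = 0.147 mA.

I_D = 0.147 mA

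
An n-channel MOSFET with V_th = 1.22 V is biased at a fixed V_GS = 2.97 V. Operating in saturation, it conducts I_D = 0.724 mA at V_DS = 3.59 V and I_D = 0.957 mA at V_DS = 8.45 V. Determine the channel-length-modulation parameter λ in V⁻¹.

λ = 0.0869 V⁻¹

With V_GS fixed, I_D ∝ (1 + λ V_DS) in saturation, so I_D2/I_D1 = (1 + λ V_DS2)/(1 + λ V_DS1).
0.957/0.724 = 1.322 = (1 + 8.45 λ)/(1 + 3.59 λ).
Solving: λ (I_D1 V_DS2 − I_D2 V_DS1) = I_D2 − I_D1, so λ = (0.957 − 0.724) / (0.724 × 8.45 − 0.957 × 3.59) = 0.233 / 2.68 = 0.0869 V⁻¹.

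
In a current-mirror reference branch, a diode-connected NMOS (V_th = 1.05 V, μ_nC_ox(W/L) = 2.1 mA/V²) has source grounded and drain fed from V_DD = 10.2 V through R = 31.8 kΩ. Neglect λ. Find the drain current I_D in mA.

I_D = 0.272 mA

With gate tied to drain, V_GS = V_DS ≥ V_GS − V_th, so the device is in saturation.
KCL at the drain: ½ k_n (V_GS − V_th)² = (V_DD − V_GS)/R.
Let x = V_GS − 1.05. Then 33.4 x² + x − 9.15 = 0, giving x = 0.509 V (positive root), so V_GS = 1.56 V.
I_D = (V_DD − V_GS)/R = (10.2 − 1.56) / 31.8 = 0.272 mA.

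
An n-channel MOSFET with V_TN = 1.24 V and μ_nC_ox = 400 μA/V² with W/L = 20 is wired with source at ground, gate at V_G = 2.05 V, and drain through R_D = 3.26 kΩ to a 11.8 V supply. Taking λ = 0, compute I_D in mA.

I_D = 2.62 mA

V_GS = V_G = 2.05 V, so V_ov = 2.05 − 1.24 = 0.81 V.
k_n = μ_nC_ox · (W/L) = 8 mA/V².
Assume saturation: I_D = ½ k_n V_ov² = 0.5 × 8 × 0.81² = 2.62 mA, giving V_DS = V_DD − I_D R_D = 11.8 − 2.62 × 3.26 = 3.24 V.
V_DS = 3.24 V ≥ V_ov = 0.81 V, confirming saturation.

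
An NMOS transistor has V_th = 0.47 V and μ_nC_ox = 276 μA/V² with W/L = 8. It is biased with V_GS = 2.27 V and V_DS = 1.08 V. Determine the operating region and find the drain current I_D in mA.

Triode; I_D = 3.00 mA

k_n = μ_nC_ox · (W/L) = 2.208 mA/V².
V_ov = V_GS − V_th = 2.27 − 0.47 = 1.8 V.
Since V_DS = 1.08 V < V_ov = 1.8 V, the device is in the triode region.
I_D = k_n [V_ov · V_DS − ½ V_DS²] = 2.208 × [1.8 × 1.08 − 0.5 × 1.08²] = 3 mA.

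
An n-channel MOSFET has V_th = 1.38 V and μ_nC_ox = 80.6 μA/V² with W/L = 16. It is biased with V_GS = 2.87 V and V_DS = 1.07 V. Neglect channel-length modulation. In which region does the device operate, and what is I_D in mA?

Triode; I_D = 1.32 mA

k_n = μ_nC_ox · (W/L) = 1.29 mA/V².
V_ov = V_GS − V_th = 2.87 − 1.38 = 1.49 V.
Since V_DS = 1.07 V < V_ov = 1.49 V, the device is in the triode region.
I_D = k_n [V_ov · V_DS − ½ V_DS²] = 1.29 × [1.49 × 1.07 − 0.5 × 1.07²] = 1.32 mA.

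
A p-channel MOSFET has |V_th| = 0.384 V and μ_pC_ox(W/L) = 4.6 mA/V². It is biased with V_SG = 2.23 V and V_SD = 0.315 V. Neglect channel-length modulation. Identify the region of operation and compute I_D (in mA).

V_ov = V_SG − |V_th| = 2.23 − 0.384 = 1.85 V.
Since V_SD = 0.315 V < V_ov = 1.85 V, the device is in the triode region.
I_D = k_p [V_ov · V_SD − ½ V_SD²] = 4.6 × [1.85 × 0.315 − 0.5 × 0.315²] = 2.45 mA.

Triode; I_D = 2.45 mA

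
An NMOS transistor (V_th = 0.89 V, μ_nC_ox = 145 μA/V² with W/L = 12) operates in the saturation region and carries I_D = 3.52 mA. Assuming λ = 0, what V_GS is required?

V_GS = 2.90 V

k_n = μ_nC_ox · (W/L) = 1.74 mA/V².
In saturation I_D = ½ k_n (V_GS − V_th)², so V_GS − V_th = √(2 I_D / k_n) = √(2 × 3.52 / 1.74) = 2.01 V.
V_GS = 0.89 + 2.01 = 2.9 V.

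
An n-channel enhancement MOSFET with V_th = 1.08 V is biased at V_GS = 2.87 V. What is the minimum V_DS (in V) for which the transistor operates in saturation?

The boundary between triode and saturation is V_DS = V_GS − V_th = V_ov.
V_ov = 2.87 − 1.08 = 1.79 V.

V_DS,sat = 1.79 V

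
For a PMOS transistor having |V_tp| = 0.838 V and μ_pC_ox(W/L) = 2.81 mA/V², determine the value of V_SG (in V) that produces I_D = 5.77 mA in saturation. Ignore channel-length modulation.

V_SG = 2.86 V

In saturation I_D = ½ k_p (V_SG − |V_tp|)², so V_SG − |V_tp| = √(2 I_D / k_p) = √(2 × 5.77 / 2.81) = 2.03 V.
V_SG = 0.838 + 2.03 = 2.86 V.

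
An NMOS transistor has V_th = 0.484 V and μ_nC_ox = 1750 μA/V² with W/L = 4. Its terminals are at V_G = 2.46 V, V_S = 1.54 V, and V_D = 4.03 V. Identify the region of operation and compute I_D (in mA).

Saturation; I_D = 0.665 mA

V_GS = V_G − V_S = 2.46 − 1.54 = 0.92 V; V_DS = V_D − V_S = 4.03 − 1.54 = 2.49 V.
k_n = μ_nC_ox · (W/L) = 7 mA/V².
V_ov = V_GS − V_th = 0.92 − 0.484 = 0.436 V.
Since V_DS = 2.49 V ≥ V_ov = 0.436 V, the device is in saturation.
I_D = ½ k_n V_ov² = 0.5 × 7 × 0.436² = 0.665 mA.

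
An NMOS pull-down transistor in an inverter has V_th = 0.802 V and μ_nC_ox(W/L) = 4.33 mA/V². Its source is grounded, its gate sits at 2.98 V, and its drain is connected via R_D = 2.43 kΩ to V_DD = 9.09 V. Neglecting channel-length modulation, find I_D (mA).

I_D = 3.57 mA

V_GS = V_G = 2.98 V, so V_ov = 2.98 − 0.802 = 2.18 V.
Assume saturation: I_D = ½ k_n V_ov² = 0.5 × 4.33 × 2.18² = 10.3 mA, giving V_DS = V_DD − I_D R_D = 9.09 − 10.3 × 2.43 = -15.9 V.
But -15.9 V < V_ov = 2.18 V, so the device is actually in triode.
In triode I_D = k_n[V_ov V_DS − ½ V_DS²] and I_D = (V_DD − V_DS)/R_D. Equating: 5.26 V_DS² − 23.92 V_DS + 9.09 = 0, giving V_DS = 0.419 V (the root below V_ov).
I_D = (9.09 − 0.419) / 2.43 = 3.57 mA.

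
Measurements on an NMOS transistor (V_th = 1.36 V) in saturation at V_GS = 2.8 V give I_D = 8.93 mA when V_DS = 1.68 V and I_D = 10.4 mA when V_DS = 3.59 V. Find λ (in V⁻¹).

With V_GS fixed, I_D ∝ (1 + λ V_DS) in saturation, so I_D2/I_D1 = (1 + λ V_DS2)/(1 + λ V_DS1).
10.4/8.93 = 1.165 = (1 + 3.59 λ)/(1 + 1.68 λ).
Solving: λ (I_D1 V_DS2 − I_D2 V_DS1) = I_D2 − I_D1, so λ = (10.4 − 8.93) / (8.93 × 3.59 − 10.4 × 1.68) = 1.47 / 14.6 = 0.101 V⁻¹.

λ = 0.101 V⁻¹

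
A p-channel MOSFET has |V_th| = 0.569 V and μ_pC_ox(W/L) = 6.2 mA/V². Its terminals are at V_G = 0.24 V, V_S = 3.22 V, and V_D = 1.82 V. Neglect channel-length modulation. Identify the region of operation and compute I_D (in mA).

Triode; I_D = 14.9 mA

V_SG = V_S − V_G = 3.22 − 0.24 = 2.98 V; V_SD = V_S − V_D = 3.22 − 1.82 = 1.4 V.
V_ov = V_SG − |V_th| = 2.98 − 0.569 = 2.41 V.
Since V_SD = 1.4 V < V_ov = 2.41 V, the device is in the triode region.
I_D = k_p [V_ov · V_SD − ½ V_SD²] = 6.2 × [2.41 × 1.4 − 0.5 × 1.4²] = 14.9 mA.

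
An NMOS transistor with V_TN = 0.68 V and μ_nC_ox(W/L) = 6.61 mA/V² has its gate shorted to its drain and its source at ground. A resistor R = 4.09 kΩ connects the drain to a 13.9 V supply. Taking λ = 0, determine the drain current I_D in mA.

I_D = 3.00 mA

With gate tied to drain, V_GS = V_DS ≥ V_GS − V_TN, so the device is in saturation.
KCL at the drain: ½ k_n (V_GS − V_TN)² = (V_DD − V_GS)/R.
Let x = V_GS − 0.68. Then 13.5 x² + x − 13.22 = 0, giving x = 0.953 V (positive root), so V_GS = 1.63 V.
I_D = (V_DD − V_GS)/R = (13.9 − 1.63) / 4.09 = 3 mA.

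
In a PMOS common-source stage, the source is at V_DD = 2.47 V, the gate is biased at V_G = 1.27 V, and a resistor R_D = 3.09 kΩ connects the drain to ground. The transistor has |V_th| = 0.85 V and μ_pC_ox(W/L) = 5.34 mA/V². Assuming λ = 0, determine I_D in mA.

V_SG = V_DD − V_G = 2.47 − 1.27 = 1.2 V, so V_ov = 1.2 − 0.85 = 0.35 V.
Assume saturation: I_D = ½ k_p V_ov² = 0.5 × 5.34 × 0.35² = 0.327 mA, giving V_SD = V_DD − I_D R_D = 2.47 − 0.327 × 3.09 = 1.46 V.
V_SD = 1.46 V ≥ V_ov = 0.35 V, confirming saturation.

I_D = 0.327 mA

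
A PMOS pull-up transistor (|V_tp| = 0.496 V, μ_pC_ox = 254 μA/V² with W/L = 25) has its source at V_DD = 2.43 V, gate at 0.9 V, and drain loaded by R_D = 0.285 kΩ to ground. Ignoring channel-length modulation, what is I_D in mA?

V_SG = V_DD − V_G = 2.43 − 0.9 = 1.53 V, so V_ov = 1.53 − 0.496 = 1.03 V.
k_p = μ_pC_ox · (W/L) = 6.35 mA/V².
Assume saturation: I_D = ½ k_p V_ov² = 0.5 × 6.35 × 1.03² = 3.39 mA, giving V_SD = V_DD − I_D R_D = 2.43 − 3.39 × 0.285 = 1.46 V.
V_SD = 1.46 V ≥ V_ov = 1.03 V, confirming saturation.

I_D = 3.39 mA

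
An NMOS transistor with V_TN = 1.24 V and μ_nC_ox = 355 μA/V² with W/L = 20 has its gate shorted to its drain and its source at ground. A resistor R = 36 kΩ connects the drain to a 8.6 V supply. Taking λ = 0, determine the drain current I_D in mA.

I_D = 0.198 mA

With gate tied to drain, V_GS = V_DS ≥ V_GS − V_TN, so the device is in saturation.
k_n = μ_nC_ox · (W/L) = 7.1 mA/V².
KCL at the drain: ½ k_n (V_GS − V_TN)² = (V_DD − V_GS)/R.
Let x = V_GS − 1.24. Then 128 x² + x − 7.36 = 0, giving x = 0.236 V (positive root), so V_GS = 1.48 V.
I_D = (V_DD − V_GS)/R = (8.6 − 1.48) / 36 = 0.198 mA.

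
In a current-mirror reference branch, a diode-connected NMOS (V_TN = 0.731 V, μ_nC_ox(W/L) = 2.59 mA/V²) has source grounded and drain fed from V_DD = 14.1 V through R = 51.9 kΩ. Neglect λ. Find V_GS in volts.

With gate tied to drain, V_GS = V_DS ≥ V_GS − V_TN, so the device is in saturation.
KCL at the drain: ½ k_n (V_GS − V_TN)² = (V_DD − V_GS)/R.
Let x = V_GS − 0.731. Then 67.2 x² + x − 13.37 = 0, giving x = 0.439 V (positive root), so V_GS = 1.17 V.
I_D = (V_DD − V_GS)/R = (14.1 − 1.17) / 51.9 = 0.249 mA.

V_GS = 1.17 V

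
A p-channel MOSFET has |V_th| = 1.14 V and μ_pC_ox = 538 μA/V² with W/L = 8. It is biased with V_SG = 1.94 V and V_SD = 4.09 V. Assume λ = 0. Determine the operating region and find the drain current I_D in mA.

Saturation; I_D = 1.38 mA

k_p = μ_pC_ox · (W/L) = 4.304 mA/V².
V_ov = V_SG − |V_th| = 1.94 − 1.14 = 0.8 V.
Since V_SD = 4.09 V ≥ V_ov = 0.8 V, the device is in saturation.
I_D = ½ k_p V_ov² = 0.5 × 4.304 × 0.8² = 1.38 mA.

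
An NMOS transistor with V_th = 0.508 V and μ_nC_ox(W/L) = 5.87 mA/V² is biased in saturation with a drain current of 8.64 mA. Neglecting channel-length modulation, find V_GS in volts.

In saturation I_D = ½ k_n (V_GS − V_th)², so V_GS − V_th = √(2 I_D / k_n) = √(2 × 8.64 / 5.87) = 1.72 V.
V_GS = 0.508 + 1.72 = 2.22 V.

V_GS = 2.22 V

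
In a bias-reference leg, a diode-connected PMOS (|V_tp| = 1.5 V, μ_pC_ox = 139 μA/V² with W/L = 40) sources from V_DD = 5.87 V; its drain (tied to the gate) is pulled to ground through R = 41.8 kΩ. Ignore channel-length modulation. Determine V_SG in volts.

With gate tied to drain, V_SG = V_SD ≥ V_SG − |V_tp|, so the device is in saturation.
k_p = μ_pC_ox · (W/L) = 5.56 mA/V².
KCL at the drain: ½ k_p (V_SG − |V_tp|)² = (V_DD − V_SG)/R.
Let x = V_SG − 1.5. Then 116 x² + x − 4.37 = 0, giving x = 0.19 V (positive root), so V_SG = 1.69 V.
I_D = (V_DD − V_SG)/R = (5.87 − 1.69) / 41.8 = 0.1 mA.

V_SG = 1.69 V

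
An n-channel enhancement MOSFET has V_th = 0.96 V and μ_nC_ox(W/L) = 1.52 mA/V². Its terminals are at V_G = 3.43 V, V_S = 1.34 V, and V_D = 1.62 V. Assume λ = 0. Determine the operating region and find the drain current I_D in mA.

V_GS = V_G − V_S = 3.43 − 1.34 = 2.09 V; V_DS = V_D − V_S = 1.62 − 1.34 = 0.28 V.
V_ov = V_GS − V_th = 2.09 − 0.96 = 1.13 V.
Since V_DS = 0.28 V < V_ov = 1.13 V, the device is in the triode region.
I_D = k_n [V_ov · V_DS − ½ V_DS²] = 1.52 × [1.13 × 0.28 − 0.5 × 0.28²] = 0.421 mA.

Triode; I_D = 0.421 mA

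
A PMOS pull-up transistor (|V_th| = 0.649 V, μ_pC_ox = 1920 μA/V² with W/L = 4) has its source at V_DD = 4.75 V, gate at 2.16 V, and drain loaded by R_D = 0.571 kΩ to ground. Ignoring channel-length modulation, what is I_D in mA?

V_SG = V_DD − V_G = 4.75 − 2.16 = 2.59 V, so V_ov = 2.59 − 0.649 = 1.94 V.
k_p = μ_pC_ox · (W/L) = 7.68 mA/V².
Assume saturation: I_D = ½ k_p V_ov² = 0.5 × 7.68 × 1.94² = 14.5 mA, giving V_SD = V_DD − I_D R_D = 4.75 − 14.5 × 0.571 = -3.51 V.
But -3.51 V < V_ov = 1.94 V, so the device is actually in triode.
In triode I_D = k_p[V_ov V_SD − ½ V_SD²] and I_D = (V_DD − V_SD)/R_D. Equating: 2.19 V_SD² − 9.512 V_SD + 4.75 = 0, giving V_SD = 0.576 V (the root below V_ov).
I_D = (4.75 − 0.576) / 0.571 = 7.31 mA.

I_D = 7.31 mA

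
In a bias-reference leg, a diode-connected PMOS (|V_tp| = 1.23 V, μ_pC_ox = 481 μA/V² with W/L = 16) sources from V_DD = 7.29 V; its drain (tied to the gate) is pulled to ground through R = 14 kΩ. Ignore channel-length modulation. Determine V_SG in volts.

V_SG = 1.56 V

With gate tied to drain, V_SG = V_SD ≥ V_SG − |V_tp|, so the device is in saturation.
k_p = μ_pC_ox · (W/L) = 7.696 mA/V².
KCL at the drain: ½ k_p (V_SG − |V_tp|)² = (V_DD − V_SG)/R.
Let x = V_SG − 1.23. Then 53.9 x² + x − 6.06 = 0, giving x = 0.326 V (positive root), so V_SG = 1.56 V.
I_D = (V_DD − V_SG)/R = (7.29 − 1.56) / 14 = 0.41 mA.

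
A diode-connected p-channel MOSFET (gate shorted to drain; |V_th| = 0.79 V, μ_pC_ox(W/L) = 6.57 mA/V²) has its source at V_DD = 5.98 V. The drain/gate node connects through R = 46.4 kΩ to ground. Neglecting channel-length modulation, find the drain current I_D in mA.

With gate tied to drain, V_SG = V_SD ≥ V_SG − |V_th|, so the device is in saturation.
KCL at the drain: ½ k_p (V_SG − |V_th|)² = (V_DD − V_SG)/R.
Let x = V_SG − 0.79. Then 152 x² + x − 5.19 = 0, giving x = 0.181 V (positive root), so V_SG = 0.971 V.
I_D = (V_DD − V_SG)/R = (5.98 − 0.971) / 46.4 = 0.108 mA.

I_D = 0.108 mA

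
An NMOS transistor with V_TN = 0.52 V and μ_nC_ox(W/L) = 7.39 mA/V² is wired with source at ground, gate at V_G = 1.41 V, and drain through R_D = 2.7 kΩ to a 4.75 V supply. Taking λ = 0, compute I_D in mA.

I_D = 1.65 mA

V_GS = V_G = 1.41 V, so V_ov = 1.41 − 0.52 = 0.89 V.
Assume saturation: I_D = ½ k_n V_ov² = 0.5 × 7.39 × 0.89² = 2.93 mA, giving V_DS = V_DD − I_D R_D = 4.75 − 2.93 × 2.7 = -3.15 V.
But -3.15 V < V_ov = 0.89 V, so the device is actually in triode.
In triode I_D = k_n[V_ov V_DS − ½ V_DS²] and I_D = (V_DD − V_DS)/R_D. Equating: 9.98 V_DS² − 18.76 V_DS + 4.75 = 0, giving V_DS = 0.302 V (the root below V_ov).
I_D = (4.75 − 0.302) / 2.7 = 1.65 mA.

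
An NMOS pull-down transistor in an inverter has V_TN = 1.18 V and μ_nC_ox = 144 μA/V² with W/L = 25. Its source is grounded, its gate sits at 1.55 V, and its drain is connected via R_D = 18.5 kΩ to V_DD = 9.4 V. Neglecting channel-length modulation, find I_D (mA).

I_D = 0.246 mA

V_GS = V_G = 1.55 V, so V_ov = 1.55 − 1.18 = 0.37 V.
k_n = μ_nC_ox · (W/L) = 3.6 mA/V².
Assume saturation: I_D = ½ k_n V_ov² = 0.5 × 3.6 × 0.37² = 0.246 mA, giving V_DS = V_DD − I_D R_D = 9.4 − 0.246 × 18.5 = 4.84 V.
V_DS = 4.84 V ≥ V_ov = 0.37 V, confirming saturation.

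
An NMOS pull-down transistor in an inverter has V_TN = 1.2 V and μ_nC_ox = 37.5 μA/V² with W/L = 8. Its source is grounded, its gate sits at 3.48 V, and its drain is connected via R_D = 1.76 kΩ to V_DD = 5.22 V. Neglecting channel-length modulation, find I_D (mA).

V_GS = V_G = 3.48 V, so V_ov = 3.48 − 1.2 = 2.28 V.
k_n = μ_nC_ox · (W/L) = 0.3 mA/V².
Assume saturation: I_D = ½ k_n V_ov² = 0.5 × 0.3 × 2.28² = 0.78 mA, giving V_DS = V_DD − I_D R_D = 5.22 − 0.78 × 1.76 = 3.85 V.
V_DS = 3.85 V ≥ V_ov = 2.28 V, confirming saturation.

I_D = 0.780 mA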